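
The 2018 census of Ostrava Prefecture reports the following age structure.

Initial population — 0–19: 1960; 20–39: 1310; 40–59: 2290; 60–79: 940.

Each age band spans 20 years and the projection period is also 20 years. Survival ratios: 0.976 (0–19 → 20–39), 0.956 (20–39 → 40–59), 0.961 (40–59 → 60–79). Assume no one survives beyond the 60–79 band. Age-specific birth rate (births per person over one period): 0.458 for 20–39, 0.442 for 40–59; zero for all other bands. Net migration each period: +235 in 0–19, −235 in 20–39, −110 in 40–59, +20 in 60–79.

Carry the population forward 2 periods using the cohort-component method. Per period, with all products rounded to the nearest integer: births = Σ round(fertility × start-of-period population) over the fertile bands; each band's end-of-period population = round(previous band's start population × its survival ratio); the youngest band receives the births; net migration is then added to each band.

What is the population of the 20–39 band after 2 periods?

1568

Period 1:
Births: 1310 * 0.458 = 600  |  2290 * 0.442 = 1012 → total 1612
20–39: 1960 * 0.976 = 1913
40–59: 1310 * 0.956 = 1252
60–79: 2290 * 0.961 = 2201
Net migration: 0–19 + 235 → 1847; 20–39 − 235 → 1678; 40–59 − 110 → 1142; 60–79 + 20 → 2221
Giving 1847 / 1678 / 1142 / 2221.
Period 2:
Births: 1678 * 0.458 = 769  |  1142 * 0.442 = 505 → total 1274
20–39: 1847 * 0.976 = 1803
40–59: 1678 * 0.956 = 1604
60–79: 1142 * 0.961 = 1097
Net migration: 0–19 + 235 → 1509; 20–39 − 235 → 1568; 40–59 − 110 → 1494; 60–79 + 20 → 1117
Giving 1509 / 1568 / 1494 / 1117.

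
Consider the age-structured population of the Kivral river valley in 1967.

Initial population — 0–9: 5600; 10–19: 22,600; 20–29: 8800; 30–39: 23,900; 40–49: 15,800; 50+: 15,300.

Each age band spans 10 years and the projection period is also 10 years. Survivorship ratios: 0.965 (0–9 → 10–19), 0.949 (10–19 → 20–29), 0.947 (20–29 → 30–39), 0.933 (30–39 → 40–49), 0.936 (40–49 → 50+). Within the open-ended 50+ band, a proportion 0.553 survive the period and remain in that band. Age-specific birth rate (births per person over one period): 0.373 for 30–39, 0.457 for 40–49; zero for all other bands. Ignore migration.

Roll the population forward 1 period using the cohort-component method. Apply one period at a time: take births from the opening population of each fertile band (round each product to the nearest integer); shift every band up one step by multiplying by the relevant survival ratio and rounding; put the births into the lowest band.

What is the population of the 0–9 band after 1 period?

Numbering the bands 1..6 from youngest to oldest:
Period 1.
Births: 23900 × 0.373 = 8915, 15800 × 0.457 = 7221 → total 16136
Band 2: 5600 × 0.965 = 5404
Band 3: 22600 × 0.949 = 21447
Band 4: 8800 × 0.947 = 8334
Band 5: 23900 × 0.933 = 22299
Band 6: 15800 × 0.936 + 15300 × 0.553 = 14789 + 8461 = 23250
Giving 16136 / 5404 / 21447 / 8334 / 22299 / 23250.

16136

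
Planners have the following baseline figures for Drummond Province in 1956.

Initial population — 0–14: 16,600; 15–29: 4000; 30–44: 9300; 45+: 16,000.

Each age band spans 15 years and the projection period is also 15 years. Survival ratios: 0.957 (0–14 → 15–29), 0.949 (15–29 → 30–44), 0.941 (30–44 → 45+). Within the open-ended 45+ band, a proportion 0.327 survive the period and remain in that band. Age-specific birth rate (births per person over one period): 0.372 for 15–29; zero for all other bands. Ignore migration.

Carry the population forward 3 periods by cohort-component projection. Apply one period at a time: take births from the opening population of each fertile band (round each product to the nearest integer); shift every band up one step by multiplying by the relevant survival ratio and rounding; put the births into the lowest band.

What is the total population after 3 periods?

(Bands numbered youngest = 1 to oldest = 4.)
Period 1:
Births: 4000 × 0.372 = 1488
Band 2: 16600 × 0.957 = 15886
Band 3: 4000 × 0.949 = 3796
Band 4: 9300 × 0.941 + 16000 × 0.327 = 8751 + 5232 = 13983
End of period: [1488, 15886, 3796, 13983]
Period 2:
Births: 15886 × 0.372 = 5910
Band 2: 1488 × 0.957 = 1424
Band 3: 15886 × 0.949 = 15076
Band 4: 3796 × 0.941 + 13983 × 0.327 = 3572 + 4572 = 8144
End of period: [5910, 1424, 15076, 8144]
Period 3:
Births: 1424 × 0.372 = 530
Band 2: 5910 × 0.957 = 5656
Band 3: 1424 × 0.949 = 1351
Band 4: 15076 × 0.941 + 8144 × 0.327 = 14187 + 2663 = 16850
End of period: [530, 5656, 1351, 16850]
Total after period 3: 530 + 5656 + 1351 + 16850 = 24387

24387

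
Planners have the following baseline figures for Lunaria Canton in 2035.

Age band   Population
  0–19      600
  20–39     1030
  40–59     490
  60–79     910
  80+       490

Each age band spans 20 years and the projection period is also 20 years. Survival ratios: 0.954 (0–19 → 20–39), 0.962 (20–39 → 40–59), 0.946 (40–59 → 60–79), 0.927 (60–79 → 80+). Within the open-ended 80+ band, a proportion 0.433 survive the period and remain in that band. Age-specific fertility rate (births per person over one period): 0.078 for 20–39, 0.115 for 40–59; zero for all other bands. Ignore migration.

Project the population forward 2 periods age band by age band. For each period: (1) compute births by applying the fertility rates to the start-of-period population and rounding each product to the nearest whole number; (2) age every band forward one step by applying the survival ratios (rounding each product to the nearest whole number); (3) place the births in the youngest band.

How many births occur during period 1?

136

Let group 1 be 0–19 through group 5 = 80+.
— Period 1 —
Births: 1030 × 0.078 = 80, 490 × 0.115 = 56 ⇒ total 136
Group 2: 600 × 0.954 = 572
Group 3: 1030 × 0.962 = 991
Group 4: 490 × 0.946 = 464
Group 5: 910 × 0.927 + 490 × 0.433 = 844 + 212 = 1056
End of period: [136, 572, 991, 464, 1056]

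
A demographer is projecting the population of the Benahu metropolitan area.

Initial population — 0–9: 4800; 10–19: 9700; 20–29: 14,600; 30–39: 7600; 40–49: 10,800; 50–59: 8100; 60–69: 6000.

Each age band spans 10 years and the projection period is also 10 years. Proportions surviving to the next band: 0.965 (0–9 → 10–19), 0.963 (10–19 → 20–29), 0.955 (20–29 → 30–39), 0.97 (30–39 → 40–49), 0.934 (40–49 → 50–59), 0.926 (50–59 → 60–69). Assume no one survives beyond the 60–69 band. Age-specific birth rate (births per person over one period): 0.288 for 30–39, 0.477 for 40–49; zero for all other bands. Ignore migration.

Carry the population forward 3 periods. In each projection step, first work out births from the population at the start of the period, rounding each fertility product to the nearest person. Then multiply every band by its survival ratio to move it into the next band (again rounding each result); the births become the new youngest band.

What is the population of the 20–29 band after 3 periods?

6822

(Bands numbered youngest = 1 to oldest = 7.)
[period 1]
Births: 7600 * 0.288 = 2189 ; 10800 * 0.477 = 5152 ⇒ total 7341
Band 2: 4800 * 0.965 = 4632
Band 3: 9700 * 0.963 = 9341
Band 4: 14600 * 0.955 = 13943
Band 5: 7600 * 0.97 = 7372
Band 6: 10800 * 0.934 = 10087
Band 7: 8100 * 0.926 = 7501
Giving 7341 / 4632 / 9341 / 13943 / 7372 / 10087 / 7501.
[period 2]
Births: 13943 * 0.288 = 4016 ; 7372 * 0.477 = 3516 ⇒ total 7532
Band 2: 7341 * 0.965 = 7084
Band 3: 4632 * 0.963 = 4461
Band 4: 9341 * 0.955 = 8921
Band 5: 13943 * 0.97 = 13525
Band 6: 7372 * 0.934 = 6885
Band 7: 10087 * 0.926 = 9341
Giving 7532 / 7084 / 4461 / 8921 / 13525 / 6885 / 9341.
[period 3]
Births: 8921 * 0.288 = 2569 ; 13525 * 0.477 = 6451 ⇒ total 9020
Band 2: 7532 * 0.965 = 7268
Band 3: 7084 * 0.963 = 6822
Band 4: 4461 * 0.955 = 4260
Band 5: 8921 * 0.97 = 8653
Band 6: 13525 * 0.934 = 12632
Band 7: 6885 * 0.926 = 6376
Giving 9020 / 7268 / 6822 / 4260 / 8653 / 12632 / 6376.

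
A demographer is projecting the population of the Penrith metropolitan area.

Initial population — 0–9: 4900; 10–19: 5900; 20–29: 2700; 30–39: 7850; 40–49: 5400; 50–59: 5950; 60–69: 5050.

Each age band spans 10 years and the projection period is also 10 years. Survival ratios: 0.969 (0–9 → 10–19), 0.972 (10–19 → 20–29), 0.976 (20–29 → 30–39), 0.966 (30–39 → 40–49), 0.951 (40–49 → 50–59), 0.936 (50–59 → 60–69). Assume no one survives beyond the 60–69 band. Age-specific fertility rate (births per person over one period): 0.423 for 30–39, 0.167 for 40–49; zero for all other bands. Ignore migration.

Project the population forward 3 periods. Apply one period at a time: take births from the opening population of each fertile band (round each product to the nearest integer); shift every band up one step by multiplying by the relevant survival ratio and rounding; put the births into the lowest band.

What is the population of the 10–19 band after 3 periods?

Period 1.
Births: 7850 * 0.423 = 3321 ; 5400 * 0.167 = 902 → total 4223
10–19: 4900 * 0.969 = 4748
20–29: 5900 * 0.972 = 5735
30–39: 2700 * 0.976 = 2635
40–49: 7850 * 0.966 = 7583
50–59: 5400 * 0.951 = 5135
60–69: 5950 * 0.936 = 5569
Giving 4223 / 4748 / 5735 / 2635 / 7583 / 5135 / 5569.
Period 2.
Births: 2635 * 0.423 = 1115 ; 7583 * 0.167 = 1266 → total 2381
10–19: 4223 * 0.969 = 4092
20–29: 4748 * 0.972 = 4615
30–39: 5735 * 0.976 = 5597
40–49: 2635 * 0.966 = 2545
50–59: 7583 * 0.951 = 7211
60–69: 5135 * 0.936 = 4806
Giving 2381 / 4092 / 4615 / 5597 / 2545 / 7211 / 4806.
Period 3.
Births: 5597 * 0.423 = 2368 ; 2545 * 0.167 = 425 → total 2793
10–19: 2381 * 0.969 = 2307
20–29: 4092 * 0.972 = 3977
30–39: 4615 * 0.976 = 4504
40–49: 5597 * 0.966 = 5407
50–59: 2545 * 0.951 = 2420
60–69: 7211 * 0.936 = 6749
Giving 2793 / 2307 / 3977 / 4504 / 5407 / 2420 / 6749.

2307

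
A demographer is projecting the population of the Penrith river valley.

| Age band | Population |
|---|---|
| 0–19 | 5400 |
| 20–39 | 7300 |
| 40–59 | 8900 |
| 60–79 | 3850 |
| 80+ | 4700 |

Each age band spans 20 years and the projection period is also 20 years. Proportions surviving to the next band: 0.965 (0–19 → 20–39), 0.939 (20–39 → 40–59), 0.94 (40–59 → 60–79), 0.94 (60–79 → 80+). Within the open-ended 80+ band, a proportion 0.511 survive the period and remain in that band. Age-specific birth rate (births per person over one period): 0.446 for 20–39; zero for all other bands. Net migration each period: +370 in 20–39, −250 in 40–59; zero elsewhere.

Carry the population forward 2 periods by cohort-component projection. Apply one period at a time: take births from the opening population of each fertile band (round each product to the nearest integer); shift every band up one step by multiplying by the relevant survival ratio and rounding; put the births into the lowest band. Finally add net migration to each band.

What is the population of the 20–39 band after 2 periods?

Numbering the bands 1..5 from youngest to oldest:
Period 1:
Births: 7300 * 0.446 = 3256
Band 2: 5400 * 0.965 = 5211
Band 3: 7300 * 0.939 = 6855
Band 4: 8900 * 0.94 = 8366
Band 5: 3850 * 0.94 + 4700 * 0.511 = 3619 + 2402 = 6021
Net migration: Band 2 + 370 → 5581; Band 3 − 250 → 6605
End of period: [3256, 5581, 6605, 8366, 6021]
Period 2:
Births: 5581 * 0.446 = 2489
Band 2: 3256 * 0.965 = 3142
Band 3: 5581 * 0.939 = 5241
Band 4: 6605 * 0.94 = 6209
Band 5: 8366 * 0.94 + 6021 * 0.511 = 7864 + 3077 = 10941
Net migration: Band 2 + 370 → 3512; Band 3 − 250 → 4991
End of period: [2489, 3512, 4991, 6209, 10941]

3512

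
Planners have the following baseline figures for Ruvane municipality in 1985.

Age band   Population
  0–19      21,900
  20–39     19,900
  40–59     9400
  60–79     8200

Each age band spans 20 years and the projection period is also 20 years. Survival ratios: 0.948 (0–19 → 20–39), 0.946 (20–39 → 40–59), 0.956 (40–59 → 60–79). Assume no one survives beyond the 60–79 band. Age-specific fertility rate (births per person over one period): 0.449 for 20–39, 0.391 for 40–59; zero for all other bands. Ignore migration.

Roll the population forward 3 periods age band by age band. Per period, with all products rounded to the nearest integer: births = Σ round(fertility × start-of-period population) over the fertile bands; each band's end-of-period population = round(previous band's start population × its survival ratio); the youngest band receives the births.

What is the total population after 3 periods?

58945

Call the bands 1 to 4, youngest first.
Period 1:
Births: 19900 × 0.449 = 8935 ; 9400 × 0.391 = 3675 → total 12610
Band 2: 21900 × 0.948 = 20761
Band 3: 19900 × 0.946 = 18825
Band 4: 9400 × 0.956 = 8986
End of period: [12610, 20761, 18825, 8986]
Period 2:
Births: 20761 × 0.449 = 9322 ; 18825 × 0.391 = 7361 → total 16683
Band 2: 12610 × 0.948 = 11954
Band 3: 20761 × 0.946 = 19640
Band 4: 18825 × 0.956 = 17997
End of period: [16683, 11954, 19640, 17997]
Period 3:
Births: 11954 × 0.449 = 5367 ; 19640 × 0.391 = 7679 → total 13046
Band 2: 16683 × 0.948 = 15815
Band 3: 11954 × 0.946 = 11308
Band 4: 19640 × 0.956 = 18776
End of period: [13046, 15815, 11308, 18776]
Total after period 3: 13046 + 15815 + 11308 + 18776 = 58945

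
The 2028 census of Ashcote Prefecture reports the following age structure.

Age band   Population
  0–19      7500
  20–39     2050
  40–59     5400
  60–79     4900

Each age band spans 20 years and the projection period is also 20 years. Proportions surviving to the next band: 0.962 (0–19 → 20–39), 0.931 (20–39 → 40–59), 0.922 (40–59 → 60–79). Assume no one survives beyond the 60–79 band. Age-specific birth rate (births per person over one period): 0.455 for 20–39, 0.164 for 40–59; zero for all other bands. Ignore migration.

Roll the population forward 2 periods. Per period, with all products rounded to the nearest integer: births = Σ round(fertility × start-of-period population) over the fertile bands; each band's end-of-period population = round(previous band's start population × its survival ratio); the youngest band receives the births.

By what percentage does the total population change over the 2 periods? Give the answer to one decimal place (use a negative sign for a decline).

Period 1.
Births: 2050 × 0.455 = 933, 5400 × 0.164 = 886 ⇒ total 1819
20–39: 7500 × 0.962 = 7215
40–59: 2050 × 0.931 = 1909
60–79: 5400 × 0.922 = 4979
Giving 1819 / 7215 / 1909 / 4979.
Period 2.
Births: 7215 × 0.455 = 3283, 1909 × 0.164 = 313 ⇒ total 3596
20–39: 1819 × 0.962 = 1750
40–59: 7215 × 0.931 = 6717
60–79: 1909 × 0.922 = 1760
Giving 3596 / 1750 / 6717 / 1760.
Total: 19850 → 13823; change = -6027; percentage change = -30.4%

-30.4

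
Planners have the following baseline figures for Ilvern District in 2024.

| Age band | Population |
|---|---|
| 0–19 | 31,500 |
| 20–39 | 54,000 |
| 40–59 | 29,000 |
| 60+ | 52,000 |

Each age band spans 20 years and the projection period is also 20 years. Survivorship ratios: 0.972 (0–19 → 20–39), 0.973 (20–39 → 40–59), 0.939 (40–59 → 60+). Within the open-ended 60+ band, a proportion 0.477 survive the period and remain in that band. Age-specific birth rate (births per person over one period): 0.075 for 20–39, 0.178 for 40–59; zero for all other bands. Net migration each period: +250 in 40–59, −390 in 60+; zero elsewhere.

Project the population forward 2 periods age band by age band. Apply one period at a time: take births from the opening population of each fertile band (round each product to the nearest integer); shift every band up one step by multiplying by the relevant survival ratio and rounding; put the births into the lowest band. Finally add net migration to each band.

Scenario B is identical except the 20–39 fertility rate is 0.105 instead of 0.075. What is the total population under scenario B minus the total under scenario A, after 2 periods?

2494

(Bands numbered youngest = 1 to oldest = 4.)
[period 1]
Births: 54000 × 0.075 = 4050 ; 29000 × 0.178 = 5162 ⇒ total 9212
Band 2: 31500 × 0.972 = 30618
Band 3: 54000 × 0.973 = 52542
Band 4: 29000 × 0.939 + 52000 × 0.477 = 27231 + 24804 = 52035
Net migration: Band 3 + 250 → 52792; Band 4 − 390 → 51645
End of period: [9212, 30618, 52792, 51645]
[period 2]
Births: 30618 × 0.075 = 2296 ; 52792 × 0.178 = 9397 ⇒ total 11693
Band 2: 9212 × 0.972 = 8954
Band 3: 30618 × 0.973 = 29791
Band 4: 52792 × 0.939 + 51645 × 0.477 = 49572 + 24635 = 74207
Net migration: Band 3 + 250 → 30041; Band 4 − 390 → 73817
End of period: [11693, 8954, 30041, 73817]
Scenario A total after 2 periods: 124505
Scenario B projection —
[period 1]
Births: 54000 × 0.105 = 5670 ; 29000 × 0.178 = 5162 ⇒ total 10832
Band 2: 31500 × 0.972 = 30618
Band 3: 54000 × 0.973 = 52542
Band 4: 29000 × 0.939 + 52000 × 0.477 = 27231 + 24804 = 52035
Net migration: Band 3 + 250 → 52792; Band 4 − 390 → 51645
End of period: [10832, 30618, 52792, 51645]
[period 2]
Births: 30618 × 0.105 = 3215 ; 52792 × 0.178 = 9397 ⇒ total 12612
Band 2: 10832 × 0.972 = 10529
Band 3: 30618 × 0.973 = 29791
Band 4: 52792 × 0.939 + 51645 × 0.477 = 49572 + 24635 = 74207
Net migration: Band 3 + 250 → 30041; Band 4 − 390 → 73817
End of period: [12612, 10529, 30041, 73817]
Scenario B total after 2 periods: 126999
Difference B − A = 126999 − 124505 = 2494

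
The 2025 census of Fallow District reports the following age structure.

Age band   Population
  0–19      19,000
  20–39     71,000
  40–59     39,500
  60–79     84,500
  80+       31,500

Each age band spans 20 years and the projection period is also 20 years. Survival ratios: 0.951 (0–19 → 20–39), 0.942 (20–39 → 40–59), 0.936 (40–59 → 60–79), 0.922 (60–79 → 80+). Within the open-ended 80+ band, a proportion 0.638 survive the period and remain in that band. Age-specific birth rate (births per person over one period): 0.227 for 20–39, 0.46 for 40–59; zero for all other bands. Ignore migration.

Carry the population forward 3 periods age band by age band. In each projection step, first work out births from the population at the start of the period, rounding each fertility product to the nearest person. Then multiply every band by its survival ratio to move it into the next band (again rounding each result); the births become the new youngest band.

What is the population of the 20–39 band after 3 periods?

(Bands numbered youngest = 1 to oldest = 5.)
After projecting period 1:
Births: 71000 * 0.227 = 16117, 39500 * 0.46 = 18170 — total 34287
Band 2: 19000 * 0.951 = 18069
Band 3: 71000 * 0.942 = 66882
Band 4: 39500 * 0.936 = 36972
Band 5: 84500 * 0.922 + 31500 * 0.638 = 77909 + 20097 = 98006
End of period: [34287, 18069, 66882, 36972, 98006]
After projecting period 2:
Births: 18069 * 0.227 = 4102, 66882 * 0.46 = 30766 — total 34868
Band 2: 34287 * 0.951 = 32607
Band 3: 18069 * 0.942 = 17021
Band 4: 66882 * 0.936 = 62602
Band 5: 36972 * 0.922 + 98006 * 0.638 = 34088 + 62528 = 96616
End of period: [34868, 32607, 17021, 62602, 96616]
After projecting period 3:
Births: 32607 * 0.227 = 7402, 17021 * 0.46 = 7830 — total 15232
Band 2: 34868 * 0.951 = 33159
Band 3: 32607 * 0.942 = 30716
Band 4: 17021 * 0.936 = 15932
Band 5: 62602 * 0.922 + 96616 * 0.638 = 57719 + 61641 = 119360
End of period: [15232, 33159, 30716, 15932, 119360]

33159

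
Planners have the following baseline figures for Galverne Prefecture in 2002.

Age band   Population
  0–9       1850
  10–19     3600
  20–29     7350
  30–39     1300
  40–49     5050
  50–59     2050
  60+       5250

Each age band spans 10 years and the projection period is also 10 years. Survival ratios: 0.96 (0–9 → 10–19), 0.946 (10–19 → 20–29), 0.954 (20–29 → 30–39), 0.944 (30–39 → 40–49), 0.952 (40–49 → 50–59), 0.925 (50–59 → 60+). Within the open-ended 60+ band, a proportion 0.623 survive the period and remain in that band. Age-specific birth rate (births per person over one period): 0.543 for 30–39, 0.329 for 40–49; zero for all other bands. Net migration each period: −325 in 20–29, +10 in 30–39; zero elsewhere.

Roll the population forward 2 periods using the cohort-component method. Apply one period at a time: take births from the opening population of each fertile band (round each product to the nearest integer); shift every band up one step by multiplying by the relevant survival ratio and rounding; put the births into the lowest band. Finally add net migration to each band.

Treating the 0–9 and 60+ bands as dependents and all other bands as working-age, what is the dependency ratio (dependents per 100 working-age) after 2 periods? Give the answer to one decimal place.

Period 1.
Births: 1300 × 0.543 = 706 ; 5050 × 0.329 = 1661 — total 2367
10–19: 1850 × 0.96 = 1776
20–29: 3600 × 0.946 = 3406
30–39: 7350 × 0.954 = 7012
40–49: 1300 × 0.944 = 1227
50–59: 5050 × 0.952 = 4808
60+: 2050 × 0.925 + 5250 × 0.623 = 1896 + 3271 = 5167
Net migration: 20–29 − 325 → 3081; 30–39 + 10 → 7022
→ [2367, 1776, 3081, 7022, 1227, 4808, 5167]
Period 2.
Births: 7022 × 0.543 = 3813 ; 1227 × 0.329 = 404 — total 4217
10–19: 2367 × 0.96 = 2272
20–29: 1776 × 0.946 = 1680
30–39: 3081 × 0.954 = 2939
40–49: 7022 × 0.944 = 6629
50–59: 1227 × 0.952 = 1168
60+: 4808 × 0.925 + 5167 × 0.623 = 4447 + 3219 = 7666
Net migration: 20–29 − 325 → 1355; 30–39 + 10 → 2949
→ [4217, 2272, 1355, 2949, 6629, 1168, 7666]
Dependents (band 0–9 + band 60+) = 4217 + 7666 = 11883; working-age = 14373; ratio = 11883/14373 × 100 = 82.7

82.7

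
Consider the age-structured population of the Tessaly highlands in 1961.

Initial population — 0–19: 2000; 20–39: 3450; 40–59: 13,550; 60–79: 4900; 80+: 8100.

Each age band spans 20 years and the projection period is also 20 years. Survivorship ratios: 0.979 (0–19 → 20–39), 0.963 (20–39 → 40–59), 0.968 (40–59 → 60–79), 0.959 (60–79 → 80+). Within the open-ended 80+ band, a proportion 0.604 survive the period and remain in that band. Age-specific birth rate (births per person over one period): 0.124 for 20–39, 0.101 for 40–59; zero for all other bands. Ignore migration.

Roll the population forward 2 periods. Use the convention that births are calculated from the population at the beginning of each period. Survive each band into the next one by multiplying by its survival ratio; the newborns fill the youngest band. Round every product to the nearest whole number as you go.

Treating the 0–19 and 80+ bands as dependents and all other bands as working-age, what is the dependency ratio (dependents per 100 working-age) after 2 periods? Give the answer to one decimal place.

276.2

Period 1.
Births: 3450 * 0.124 = 428 ; 13550 * 0.101 = 1369 — total 1797
20–39: 2000 * 0.979 = 1958
40–59: 3450 * 0.963 = 3322
60–79: 13550 * 0.968 = 13116
80+: 4900 * 0.959 + 8100 * 0.604 = 4699 + 4892 = 9591
End of period: [1797, 1958, 3322, 13116, 9591]
Period 2.
Births: 1958 * 0.124 = 243 ; 3322 * 0.101 = 336 — total 579
20–39: 1797 * 0.979 = 1759
40–59: 1958 * 0.963 = 1886
60–79: 3322 * 0.968 = 3216
80+: 13116 * 0.959 + 9591 * 0.604 = 12578 + 5793 = 18371
End of period: [579, 1759, 1886, 3216, 18371]
Dependents (band 0–19 + band 80+) = 579 + 18371 = 18950; working-age = 6861; ratio = 18950/6861 × 100 = 276.2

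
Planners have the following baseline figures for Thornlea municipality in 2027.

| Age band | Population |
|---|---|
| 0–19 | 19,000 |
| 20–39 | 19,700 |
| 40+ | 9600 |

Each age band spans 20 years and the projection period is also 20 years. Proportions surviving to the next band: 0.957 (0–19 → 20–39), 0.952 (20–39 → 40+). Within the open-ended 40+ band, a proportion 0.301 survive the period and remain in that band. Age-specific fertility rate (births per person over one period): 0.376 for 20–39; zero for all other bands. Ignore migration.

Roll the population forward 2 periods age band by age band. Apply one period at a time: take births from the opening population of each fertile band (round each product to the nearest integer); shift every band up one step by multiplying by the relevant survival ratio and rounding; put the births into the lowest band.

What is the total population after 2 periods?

37750

Numbering the groups 1..3 from youngest to oldest:
[period 1]
Births: 19700 * 0.376 = 7407
Group 2: 19000 * 0.957 = 18183
Group 3: 19700 * 0.952 + 9600 * 0.301 = 18754 + 2890 = 21644
Population now: 0–19=7407, 20–39=18183, 40+=21644
[period 2]
Births: 18183 * 0.376 = 6837
Group 2: 7407 * 0.957 = 7088
Group 3: 18183 * 0.952 + 21644 * 0.301 = 17310 + 6515 = 23825
Population now: 0–19=6837, 20–39=7088, 40+=23825
Total after period 2: 6837 + 7088 + 23825 = 37750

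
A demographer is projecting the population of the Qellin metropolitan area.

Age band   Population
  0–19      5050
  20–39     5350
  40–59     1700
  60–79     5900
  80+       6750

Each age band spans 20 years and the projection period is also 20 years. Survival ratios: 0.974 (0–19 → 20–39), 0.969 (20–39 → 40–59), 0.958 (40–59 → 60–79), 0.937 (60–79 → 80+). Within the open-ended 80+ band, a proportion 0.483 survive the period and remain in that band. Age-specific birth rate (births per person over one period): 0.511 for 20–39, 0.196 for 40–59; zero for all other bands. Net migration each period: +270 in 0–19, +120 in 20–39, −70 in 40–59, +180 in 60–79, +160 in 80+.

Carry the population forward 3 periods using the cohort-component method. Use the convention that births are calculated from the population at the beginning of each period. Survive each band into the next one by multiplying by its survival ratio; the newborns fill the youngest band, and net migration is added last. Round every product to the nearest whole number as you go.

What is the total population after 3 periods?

Period 1:
Births: 5350 * 0.511 = 2734, 1700 * 0.196 = 333 ⇒ total 3067
20–39: 5050 * 0.974 = 4919
40–59: 5350 * 0.969 = 5184
60–79: 1700 * 0.958 = 1629
80+: 5900 * 0.937 + 6750 * 0.483 = 5528 + 3260 = 8788
Net migration: 0–19 + 270 → 3337; 20–39 + 120 → 5039; 40–59 − 70 → 5114; 60–79 + 180 → 1809; 80+ + 160 → 8948
Giving 3337 / 5039 / 5114 / 1809 / 8948.
Period 2:
Births: 5039 * 0.511 = 2575, 5114 * 0.196 = 1002 ⇒ total 3577
20–39: 3337 * 0.974 = 3250
40–59: 5039 * 0.969 = 4883
60–79: 5114 * 0.958 = 4899
80+: 1809 * 0.937 + 8948 * 0.483 = 1695 + 4322 = 6017
Net migration: 0–19 + 270 → 3847; 20–39 + 120 → 3370; 40–59 − 70 → 4813; 60–79 + 180 → 5079; 80+ + 160 → 6177
Giving 3847 / 3370 / 4813 / 5079 / 6177.
Period 3:
Births: 3370 * 0.511 = 1722, 4813 * 0.196 = 943 ⇒ total 2665
20–39: 3847 * 0.974 = 3747
40–59: 3370 * 0.969 = 3266
60–79: 4813 * 0.958 = 4611
80+: 5079 * 0.937 + 6177 * 0.483 = 4759 + 2983 = 7742
Net migration: 0–19 + 270 → 2935; 20–39 + 120 → 3867; 40–59 − 70 → 3196; 60–79 + 180 → 4791; 80+ + 160 → 7902
Giving 2935 / 3867 / 3196 / 4791 / 7902.
Total after period 3: 2935 + 3867 + 3196 + 4791 + 7902 = 22691

22691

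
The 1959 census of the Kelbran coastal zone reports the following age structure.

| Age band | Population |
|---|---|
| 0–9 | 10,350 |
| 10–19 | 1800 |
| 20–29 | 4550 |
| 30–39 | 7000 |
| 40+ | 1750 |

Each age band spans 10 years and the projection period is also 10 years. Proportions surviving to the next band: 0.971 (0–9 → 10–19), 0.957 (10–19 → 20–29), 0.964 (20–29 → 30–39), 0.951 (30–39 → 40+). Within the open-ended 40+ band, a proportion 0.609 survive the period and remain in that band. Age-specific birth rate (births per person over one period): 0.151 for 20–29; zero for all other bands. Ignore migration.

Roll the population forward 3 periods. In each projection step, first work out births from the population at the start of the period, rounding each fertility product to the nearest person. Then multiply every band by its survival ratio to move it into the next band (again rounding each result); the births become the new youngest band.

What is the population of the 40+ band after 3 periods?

6984

Period 1.
Births: 4550 × 0.151 = 687
10–19: 10350 × 0.971 = 10050
20–29: 1800 × 0.957 = 1723
30–39: 4550 × 0.964 = 4386
40+: 7000 × 0.951 + 1750 × 0.609 = 6657 + 1066 = 7723
→ [687, 10050, 1723, 4386, 7723]
Period 2.
Births: 1723 × 0.151 = 260
10–19: 687 × 0.971 = 667
20–29: 10050 × 0.957 = 9618
30–39: 1723 × 0.964 = 1661
40+: 4386 × 0.951 + 7723 × 0.609 = 4171 + 4703 = 8874
→ [260, 667, 9618, 1661, 8874]
Period 3.
Births: 9618 × 0.151 = 1452
10–19: 260 × 0.971 = 252
20–29: 667 × 0.957 = 638
30–39: 9618 × 0.964 = 9272
40+: 1661 × 0.951 + 8874 × 0.609 = 1580 + 5404 = 6984
→ [1452, 252, 638, 9272, 6984]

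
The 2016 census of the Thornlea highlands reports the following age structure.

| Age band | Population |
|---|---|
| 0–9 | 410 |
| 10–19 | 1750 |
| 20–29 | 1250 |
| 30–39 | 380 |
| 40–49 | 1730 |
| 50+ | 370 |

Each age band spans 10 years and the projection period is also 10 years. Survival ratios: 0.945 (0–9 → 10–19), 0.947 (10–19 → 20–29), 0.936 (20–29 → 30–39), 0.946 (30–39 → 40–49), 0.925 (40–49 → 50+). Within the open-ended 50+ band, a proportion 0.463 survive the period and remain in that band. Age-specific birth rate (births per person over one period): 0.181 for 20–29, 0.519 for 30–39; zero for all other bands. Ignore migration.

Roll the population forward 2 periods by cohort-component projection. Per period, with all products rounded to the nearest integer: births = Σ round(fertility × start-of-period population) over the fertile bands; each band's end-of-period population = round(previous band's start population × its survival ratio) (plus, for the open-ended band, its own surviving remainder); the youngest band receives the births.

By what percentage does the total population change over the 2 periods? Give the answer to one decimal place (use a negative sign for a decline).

— Period 1 —
Births: 1250 × 0.181 = 226, 380 × 0.519 = 197 → total 423
10–19: 410 × 0.945 = 387
20–29: 1750 × 0.947 = 1657
30–39: 1250 × 0.936 = 1170
40–49: 380 × 0.946 = 359
50+: 1730 × 0.925 + 370 × 0.463 = 1600 + 171 = 1771
→ [423, 387, 1657, 1170, 359, 1771]
— Period 2 —
Births: 1657 × 0.181 = 300, 1170 × 0.519 = 607 → total 907
10–19: 423 × 0.945 = 400
20–29: 387 × 0.947 = 366
30–39: 1657 × 0.936 = 1551
40–49: 1170 × 0.946 = 1107
50+: 359 × 0.925 + 1771 × 0.463 = 332 + 820 = 1152
→ [907, 400, 366, 1551, 1107, 1152]
Total: 5890 → 5483; change = -407; percentage change = -6.9%

-6.9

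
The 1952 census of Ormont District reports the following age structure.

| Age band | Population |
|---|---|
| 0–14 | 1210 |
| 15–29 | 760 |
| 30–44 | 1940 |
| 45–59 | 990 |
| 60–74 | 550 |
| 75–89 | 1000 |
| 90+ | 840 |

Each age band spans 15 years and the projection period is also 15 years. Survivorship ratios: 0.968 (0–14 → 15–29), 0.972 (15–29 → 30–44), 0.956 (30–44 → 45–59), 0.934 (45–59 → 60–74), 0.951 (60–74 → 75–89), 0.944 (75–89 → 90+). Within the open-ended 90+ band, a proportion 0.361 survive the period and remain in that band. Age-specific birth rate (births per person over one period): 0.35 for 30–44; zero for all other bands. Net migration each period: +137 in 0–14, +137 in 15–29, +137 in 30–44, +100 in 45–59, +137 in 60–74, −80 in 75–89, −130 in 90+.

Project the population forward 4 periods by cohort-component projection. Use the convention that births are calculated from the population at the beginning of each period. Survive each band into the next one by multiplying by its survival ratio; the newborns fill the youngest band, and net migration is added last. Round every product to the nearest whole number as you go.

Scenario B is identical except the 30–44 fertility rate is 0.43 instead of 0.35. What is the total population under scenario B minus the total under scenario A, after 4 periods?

460

(Groups numbered youngest = 1 to oldest = 7.)
— Period 1 —
Births: 1940 × 0.35 = 679
Group 2: 1210 × 0.968 = 1171
Group 3: 760 × 0.972 = 739
Group 4: 1940 × 0.956 = 1855
Group 5: 990 × 0.934 = 925
Group 6: 550 × 0.951 = 523
Group 7: 1000 × 0.944 + 840 × 0.361 = 944 + 303 = 1247
Net migration: Group 1 + 137 → 816; Group 2 + 137 → 1308; Group 3 + 137 → 876; Group 4 + 100 → 1955; Group 5 + 137 → 1062; Group 6 − 80 → 443; Group 7 − 130 → 1117
Population now: 0–14=816, 15–29=1308, 30–44=876, 45–59=1955, 60–74=1062, 75–89=443, 90+=1117
— Period 2 —
Births: 876 × 0.35 = 307
Group 2: 816 × 0.968 = 790
Group 3: 1308 × 0.972 = 1271
Group 4: 876 × 0.956 = 837
Group 5: 1955 × 0.934 = 1826
Group 6: 1062 × 0.951 = 1010
Group 7: 443 × 0.944 + 1117 × 0.361 = 418 + 403 = 821
Net migration: Group 1 + 137 → 444; Group 2 + 137 → 927; Group 3 + 137 → 1408; Group 4 + 100 → 937; Group 5 + 137 → 1963; Group 6 − 80 → 930; Group 7 − 130 → 691
Population now: 0–14=444, 15–29=927, 30–44=1408, 45–59=937, 60–74=1963, 75–89=930, 90+=691
— Period 3 —
Births: 1408 × 0.35 = 493
Group 2: 444 × 0.968 = 430
Group 3: 927 × 0.972 = 901
Group 4: 1408 × 0.956 = 1346
Group 5: 937 × 0.934 = 875
Group 6: 1963 × 0.951 = 1867
Group 7: 930 × 0.944 + 691 × 0.361 = 878 + 249 = 1127
Net migration: Group 1 + 137 → 630; Group 2 + 137 → 567; Group 3 + 137 → 1038; Group 4 + 100 → 1446; Group 5 + 137 → 1012; Group 6 − 80 → 1787; Group 7 − 130 → 997
Population now: 0–14=630, 15–29=567, 30–44=1038, 45–59=1446, 60–74=1012, 75–89=1787, 90+=997
— Period 4 —
Births: 1038 × 0.35 = 363
Group 2: 630 × 0.968 = 610
Group 3: 567 × 0.972 = 551
Group 4: 1038 × 0.956 = 992
Group 5: 1446 × 0.934 = 1351
Group 6: 1012 × 0.951 = 962
Group 7: 1787 × 0.944 + 997 × 0.361 = 1687 + 360 = 2047
Net migration: Group 1 + 137 → 500; Group 2 + 137 → 747; Group 3 + 137 → 688; Group 4 + 100 → 1092; Group 5 + 137 → 1488; Group 6 − 80 → 882; Group 7 − 130 → 1917
Population now: 0–14=500, 15–29=747, 30–44=688, 45–59=1092, 60–74=1488, 75–89=882, 90+=1917
Scenario A total after 4 periods: 7314
Scenario B projection —
— Period 1 —
Births: 1940 × 0.43 = 834
Group 2: 1210 × 0.968 = 1171
Group 3: 760 × 0.972 = 739
Group 4: 1940 × 0.956 = 1855
Group 5: 990 × 0.934 = 925
Group 6: 550 × 0.951 = 523
Group 7: 1000 × 0.944 + 840 × 0.361 = 944 + 303 = 1247
Net migration: Group 1 + 137 → 971; Group 2 + 137 → 1308; Group 3 + 137 → 876; Group 4 + 100 → 1955; Group 5 + 137 → 1062; Group 6 − 80 → 443; Group 7 − 130 → 1117
Population now: 0–14=971, 15–29=1308, 30–44=876, 45–59=1955, 60–74=1062, 75–89=443, 90+=1117
— Period 2 —
Births: 876 × 0.43 = 377
Group 2: 971 × 0.968 = 940
Group 3: 1308 × 0.972 = 1271
Group 4: 876 × 0.956 = 837
Group 5: 1955 × 0.934 = 1826
Group 6: 1062 × 0.951 = 1010
Group 7: 443 × 0.944 + 1117 × 0.361 = 418 + 403 = 821
Net migration: Group 1 + 137 → 514; Group 2 + 137 → 1077; Group 3 + 137 → 1408; Group 4 + 100 → 937; Group 5 + 137 → 1963; Group 6 − 80 → 930; Group 7 − 130 → 691
Population now: 0–14=514, 15–29=1077, 30–44=1408, 45–59=937, 60–74=1963, 75–89=930, 90+=691
— Period 3 —
Births: 1408 × 0.43 = 605
Group 2: 514 × 0.968 = 498
Group 3: 1077 × 0.972 = 1047
Group 4: 1408 × 0.956 = 1346
Group 5: 937 × 0.934 = 875
Group 6: 1963 × 0.951 = 1867
Group 7: 930 × 0.944 + 691 × 0.361 = 878 + 249 = 1127
Net migration: Group 1 + 137 → 742; Group 2 + 137 → 635; Group 3 + 137 → 1184; Group 4 + 100 → 1446; Group 5 + 137 → 1012; Group 6 − 80 → 1787; Group 7 − 130 → 997
Population now: 0–14=742, 15–29=635, 30–44=1184, 45–59=1446, 60–74=1012, 75–89=1787, 90+=997
— Period 4 —
Births: 1184 × 0.43 = 509
Group 2: 742 × 0.968 = 718
Group 3: 635 × 0.972 = 617
Group 4: 1184 × 0.956 = 1132
Group 5: 1446 × 0.934 = 1351
Group 6: 1012 × 0.951 = 962
Group 7: 1787 × 0.944 + 997 × 0.361 = 1687 + 360 = 2047
Net migration: Group 1 + 137 → 646; Group 2 + 137 → 855; Group 3 + 137 → 754; Group 4 + 100 → 1232; Group 5 + 137 → 1488; Group 6 − 80 → 882; Group 7 − 130 → 1917
Population now: 0–14=646, 15–29=855, 30–44=754, 45–59=1232, 60–74=1488, 75–89=882, 90+=1917
Scenario B total after 4 periods: 7774
Difference B − A = 7774 − 7314 = 460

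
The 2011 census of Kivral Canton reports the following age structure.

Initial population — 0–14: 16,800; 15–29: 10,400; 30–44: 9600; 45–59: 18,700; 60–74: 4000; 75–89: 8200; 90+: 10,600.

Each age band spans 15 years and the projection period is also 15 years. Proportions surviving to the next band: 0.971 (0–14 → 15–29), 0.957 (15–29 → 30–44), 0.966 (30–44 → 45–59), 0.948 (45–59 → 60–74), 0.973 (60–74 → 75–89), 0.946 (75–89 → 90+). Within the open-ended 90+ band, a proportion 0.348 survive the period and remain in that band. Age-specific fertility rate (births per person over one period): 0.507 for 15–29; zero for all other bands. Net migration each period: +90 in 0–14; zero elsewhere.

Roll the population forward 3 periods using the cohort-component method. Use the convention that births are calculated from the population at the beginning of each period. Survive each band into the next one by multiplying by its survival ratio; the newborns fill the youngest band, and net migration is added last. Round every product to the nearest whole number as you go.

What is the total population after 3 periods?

67568

Period 1:
Births: 10400 × 0.507 = 5273
15–29: 16800 × 0.971 = 16313
30–44: 10400 × 0.957 = 9953
45–59: 9600 × 0.966 = 9274
60–74: 18700 × 0.948 = 17728
75–89: 4000 × 0.973 = 3892
90+: 8200 × 0.946 + 10600 × 0.348 = 7757 + 3689 = 11446
Net migration: 0–14 + 90 → 5363
→ [5363, 16313, 9953, 9274, 17728, 3892, 11446]
Period 2:
Births: 16313 × 0.507 = 8271
15–29: 5363 × 0.971 = 5207
30–44: 16313 × 0.957 = 15612
45–59: 9953 × 0.966 = 9615
60–74: 9274 × 0.948 = 8792
75–89: 17728 × 0.973 = 17249
90+: 3892 × 0.946 + 11446 × 0.348 = 3682 + 3983 = 7665
Net migration: 0–14 + 90 → 8361
→ [8361, 5207, 15612, 9615, 8792, 17249, 7665]
Period 3:
Births: 5207 × 0.507 = 2640
15–29: 8361 × 0.971 = 8119
30–44: 5207 × 0.957 = 4983
45–59: 15612 × 0.966 = 15081
60–74: 9615 × 0.948 = 9115
75–89: 8792 × 0.973 = 8555
90+: 17249 × 0.946 + 7665 × 0.348 = 16318 + 2667 = 18985
Net migration: 0–14 + 90 → 2730
→ [2730, 8119, 4983, 15081, 9115, 8555, 18985]
Total after period 3: 2730 + 8119 + 4983 + 15081 + 9115 + 8555 + 18985 = 67568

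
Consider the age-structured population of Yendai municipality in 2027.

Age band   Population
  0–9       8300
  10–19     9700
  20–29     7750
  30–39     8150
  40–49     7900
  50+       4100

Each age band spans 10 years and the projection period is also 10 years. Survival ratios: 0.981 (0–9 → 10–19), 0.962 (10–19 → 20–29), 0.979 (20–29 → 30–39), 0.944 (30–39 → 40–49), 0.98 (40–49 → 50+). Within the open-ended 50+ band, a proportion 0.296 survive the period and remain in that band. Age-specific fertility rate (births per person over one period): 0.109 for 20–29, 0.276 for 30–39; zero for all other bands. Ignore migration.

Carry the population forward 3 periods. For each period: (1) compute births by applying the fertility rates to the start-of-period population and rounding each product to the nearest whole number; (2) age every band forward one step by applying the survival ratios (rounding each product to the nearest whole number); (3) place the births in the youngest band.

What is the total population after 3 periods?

35675

[period 1]
Births: 7750 × 0.109 = 845  |  8150 × 0.276 = 2249 → total 3094
10–19: 8300 × 0.981 = 8142
20–29: 9700 × 0.962 = 9331
30–39: 7750 × 0.979 = 7587
40–49: 8150 × 0.944 = 7694
50+: 7900 × 0.98 + 4100 × 0.296 = 7742 + 1214 = 8956
Population now: 0–9=3094, 10–19=8142, 20–29=9331, 30–39=7587, 40–49=7694, 50+=8956
[period 2]
Births: 9331 × 0.109 = 1017  |  7587 × 0.276 = 2094 → total 3111
10–19: 3094 × 0.981 = 3035
20–29: 8142 × 0.962 = 7833
30–39: 9331 × 0.979 = 9135
40–49: 7587 × 0.944 = 7162
50+: 7694 × 0.98 + 8956 × 0.296 = 7540 + 2651 = 10191
Population now: 0–9=3111, 10–19=3035, 20–29=7833, 30–39=9135, 40–49=7162, 50+=10191
[period 3]
Births: 7833 × 0.109 = 854  |  9135 × 0.276 = 2521 → total 3375
10–19: 3111 × 0.981 = 3052
20–29: 3035 × 0.962 = 2920
30–39: 7833 × 0.979 = 7669
40–49: 9135 × 0.944 = 8623
50+: 7162 × 0.98 + 10191 × 0.296 = 7019 + 3017 = 10036
Population now: 0–9=3375, 10–19=3052, 20–29=2920, 30–39=7669, 40–49=8623, 50+=10036
Total after period 3: 3375 + 3052 + 2920 + 7669 + 8623 + 10036 = 35675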